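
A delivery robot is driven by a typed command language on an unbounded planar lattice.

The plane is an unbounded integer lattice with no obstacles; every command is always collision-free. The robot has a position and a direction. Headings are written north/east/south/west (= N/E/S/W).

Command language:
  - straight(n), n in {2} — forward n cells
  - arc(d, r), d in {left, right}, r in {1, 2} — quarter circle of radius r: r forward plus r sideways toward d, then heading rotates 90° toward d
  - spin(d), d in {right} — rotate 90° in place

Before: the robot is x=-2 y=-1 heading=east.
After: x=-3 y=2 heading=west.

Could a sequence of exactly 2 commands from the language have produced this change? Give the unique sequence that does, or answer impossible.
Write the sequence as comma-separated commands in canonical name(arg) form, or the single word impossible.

arc(left, 1), arc(left, 2)

key: position moved to (-3,2) AND the heading swung to W — translation plus rotation needed
initial: x=-2 y=-1 heading=east
step 1 (arc(left, 1)): x=-1 y=0 heading=north
step 2 (arc(left, 2)): x=-3 y=2 heading=west
all 36 alternatives checked — unique.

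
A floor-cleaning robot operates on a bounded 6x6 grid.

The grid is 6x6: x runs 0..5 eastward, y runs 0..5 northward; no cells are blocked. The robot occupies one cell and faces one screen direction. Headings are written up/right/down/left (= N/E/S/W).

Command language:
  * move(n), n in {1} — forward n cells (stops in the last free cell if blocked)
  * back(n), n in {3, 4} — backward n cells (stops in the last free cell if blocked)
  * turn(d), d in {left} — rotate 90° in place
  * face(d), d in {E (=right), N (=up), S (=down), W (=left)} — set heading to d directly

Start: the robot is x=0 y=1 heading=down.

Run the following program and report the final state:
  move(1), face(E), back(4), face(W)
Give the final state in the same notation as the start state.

start: x=0 y=1 heading=down
[1] after move(1): x=0 y=0 heading=down
[2] after face(E): x=0 y=0 heading=right
[3] after back(4): x=0 y=0 heading=right
[4] after face(W): x=0 y=0 heading=left

x=0 y=0 heading=left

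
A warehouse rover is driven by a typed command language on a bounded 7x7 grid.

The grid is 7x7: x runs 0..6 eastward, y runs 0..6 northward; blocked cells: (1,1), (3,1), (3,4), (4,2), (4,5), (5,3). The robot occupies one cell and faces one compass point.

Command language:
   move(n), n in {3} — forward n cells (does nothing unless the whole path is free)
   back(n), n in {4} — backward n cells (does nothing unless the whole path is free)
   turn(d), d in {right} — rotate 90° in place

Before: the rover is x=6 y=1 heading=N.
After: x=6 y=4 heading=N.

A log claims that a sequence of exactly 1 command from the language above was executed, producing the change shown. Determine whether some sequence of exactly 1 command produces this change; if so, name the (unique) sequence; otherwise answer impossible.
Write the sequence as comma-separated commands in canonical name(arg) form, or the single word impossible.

move(3)

key: heading stays N — the single command does not turn
t0: x=6 y=1 heading=N
step 1 (move(3)): x=6 y=4 heading=N
uniquely the one of 3 1-step routes that fits.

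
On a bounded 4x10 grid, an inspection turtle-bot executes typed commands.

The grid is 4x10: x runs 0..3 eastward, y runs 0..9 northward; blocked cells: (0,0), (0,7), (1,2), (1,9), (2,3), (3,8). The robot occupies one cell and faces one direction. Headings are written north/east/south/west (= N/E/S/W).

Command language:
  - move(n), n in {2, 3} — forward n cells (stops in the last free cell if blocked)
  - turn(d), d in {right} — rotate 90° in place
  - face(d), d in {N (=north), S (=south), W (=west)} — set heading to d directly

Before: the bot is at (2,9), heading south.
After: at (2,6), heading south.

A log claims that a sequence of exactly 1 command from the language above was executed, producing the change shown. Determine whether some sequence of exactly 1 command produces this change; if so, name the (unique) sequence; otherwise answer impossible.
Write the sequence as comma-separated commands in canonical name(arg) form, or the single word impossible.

move(3)

key: heading stays S — the single command does not turn
from: at (2,9), heading south
1. move(3) → at (2,6), heading south
no rival 1-sequence matches.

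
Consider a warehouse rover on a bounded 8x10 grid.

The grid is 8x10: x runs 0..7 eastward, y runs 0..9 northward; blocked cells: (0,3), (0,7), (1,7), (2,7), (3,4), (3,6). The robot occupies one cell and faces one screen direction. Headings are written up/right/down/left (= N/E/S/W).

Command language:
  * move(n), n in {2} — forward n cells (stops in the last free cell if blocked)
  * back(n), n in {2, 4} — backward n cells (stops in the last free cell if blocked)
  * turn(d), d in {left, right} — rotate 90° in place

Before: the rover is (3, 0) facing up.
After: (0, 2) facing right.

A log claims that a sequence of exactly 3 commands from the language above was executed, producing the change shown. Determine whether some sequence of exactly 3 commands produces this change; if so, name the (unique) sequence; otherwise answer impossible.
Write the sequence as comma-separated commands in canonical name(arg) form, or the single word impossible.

move(2), turn(right), back(4)

key: running back(4) before move(2) would end elsewhere — order is forced
from: (3, 0) facing up
1. move(2) → (3, 2) facing up
2. turn(right) → (3, 2) facing right
3. back(4) → (0, 2) facing right
uniquely the one of 125 3-step routes that fits.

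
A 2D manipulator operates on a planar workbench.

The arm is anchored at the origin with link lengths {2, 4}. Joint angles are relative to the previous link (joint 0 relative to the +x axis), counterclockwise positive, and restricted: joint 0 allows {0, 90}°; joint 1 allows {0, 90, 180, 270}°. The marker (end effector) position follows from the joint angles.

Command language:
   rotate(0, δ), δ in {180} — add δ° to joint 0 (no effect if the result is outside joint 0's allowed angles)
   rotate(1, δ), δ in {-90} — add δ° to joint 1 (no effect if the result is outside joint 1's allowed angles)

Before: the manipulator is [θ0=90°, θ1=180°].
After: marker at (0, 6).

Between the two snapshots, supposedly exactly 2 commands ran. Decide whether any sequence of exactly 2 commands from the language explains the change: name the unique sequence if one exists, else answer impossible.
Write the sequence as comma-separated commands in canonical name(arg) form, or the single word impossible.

t0: [θ0=90°, θ1=180°]
step 1 (rotate(1, -90)): [θ0=90°, θ1=90°]
step 2 (rotate(1, -90)): [θ0=90°, θ1=0°]
uniquely the one of 4 2-step routes that fits.

rotate(1, -90), rotate(1, -90)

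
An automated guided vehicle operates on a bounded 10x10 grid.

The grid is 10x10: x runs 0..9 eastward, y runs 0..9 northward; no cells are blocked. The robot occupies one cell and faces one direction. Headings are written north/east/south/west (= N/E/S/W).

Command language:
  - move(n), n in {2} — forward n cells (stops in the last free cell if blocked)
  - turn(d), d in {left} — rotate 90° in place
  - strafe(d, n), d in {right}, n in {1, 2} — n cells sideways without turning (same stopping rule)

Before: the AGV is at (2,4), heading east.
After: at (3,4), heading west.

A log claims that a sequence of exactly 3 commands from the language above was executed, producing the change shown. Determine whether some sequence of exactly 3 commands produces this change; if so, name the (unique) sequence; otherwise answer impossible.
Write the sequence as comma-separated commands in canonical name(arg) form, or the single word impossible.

key: cell and facing (now W) both changed — the 3 commands mix motion and turning
initial: at (2,4), heading east
[1] after turn(left): at (2,4), heading north
[2] after strafe(right, 1): at (3,4), heading north
[3] after turn(left): at (3,4), heading west
uniquely the one of 64 3-step routes that fits.

turn(left), strafe(right, 1), turn(left)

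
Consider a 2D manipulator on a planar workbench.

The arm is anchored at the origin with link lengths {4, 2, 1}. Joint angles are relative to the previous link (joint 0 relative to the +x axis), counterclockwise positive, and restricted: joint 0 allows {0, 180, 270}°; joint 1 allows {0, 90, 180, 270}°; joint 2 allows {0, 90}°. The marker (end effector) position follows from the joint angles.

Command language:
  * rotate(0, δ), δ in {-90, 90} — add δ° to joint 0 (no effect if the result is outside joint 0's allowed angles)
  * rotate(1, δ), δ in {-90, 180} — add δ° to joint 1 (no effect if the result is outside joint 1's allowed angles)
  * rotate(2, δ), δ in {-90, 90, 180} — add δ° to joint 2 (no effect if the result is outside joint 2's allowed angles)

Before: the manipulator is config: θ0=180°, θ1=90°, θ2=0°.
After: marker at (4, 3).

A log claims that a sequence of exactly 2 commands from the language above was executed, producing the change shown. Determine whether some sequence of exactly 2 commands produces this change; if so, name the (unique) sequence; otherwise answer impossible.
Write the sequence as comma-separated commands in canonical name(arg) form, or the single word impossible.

rotate(0, 90), rotate(0, 90)

start: config: θ0=180°, θ1=90°, θ2=0°
step 1 (rotate(0, 90)): config: θ0=270°, θ1=90°, θ2=0°
step 2 (rotate(0, 90)): config: θ0=0°, θ1=90°, θ2=0°
no rival 2-sequence matches.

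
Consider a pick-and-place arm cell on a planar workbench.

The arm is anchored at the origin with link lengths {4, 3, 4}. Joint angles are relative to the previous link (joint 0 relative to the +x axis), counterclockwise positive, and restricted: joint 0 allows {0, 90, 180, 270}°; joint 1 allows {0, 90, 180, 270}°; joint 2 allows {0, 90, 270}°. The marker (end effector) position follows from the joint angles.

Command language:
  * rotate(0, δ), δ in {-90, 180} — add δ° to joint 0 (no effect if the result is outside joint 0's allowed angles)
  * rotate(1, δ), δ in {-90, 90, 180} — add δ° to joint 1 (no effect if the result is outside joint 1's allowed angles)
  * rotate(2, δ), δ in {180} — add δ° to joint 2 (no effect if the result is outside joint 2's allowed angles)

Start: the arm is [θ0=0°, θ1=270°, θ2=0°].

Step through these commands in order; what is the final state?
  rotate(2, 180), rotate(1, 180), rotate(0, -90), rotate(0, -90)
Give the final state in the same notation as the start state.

begin: [θ0=0°, θ1=270°, θ2=0°]
step 1 (rotate(2, 180)): [θ0=0°, θ1=270°, θ2=0°]
step 2 (rotate(1, 180)): [θ0=0°, θ1=90°, θ2=0°]
step 3 (rotate(0, -90)): [θ0=270°, θ1=90°, θ2=0°]
step 4 (rotate(0, -90)): [θ0=180°, θ1=90°, θ2=0°]

[θ0=180°, θ1=90°, θ2=0°]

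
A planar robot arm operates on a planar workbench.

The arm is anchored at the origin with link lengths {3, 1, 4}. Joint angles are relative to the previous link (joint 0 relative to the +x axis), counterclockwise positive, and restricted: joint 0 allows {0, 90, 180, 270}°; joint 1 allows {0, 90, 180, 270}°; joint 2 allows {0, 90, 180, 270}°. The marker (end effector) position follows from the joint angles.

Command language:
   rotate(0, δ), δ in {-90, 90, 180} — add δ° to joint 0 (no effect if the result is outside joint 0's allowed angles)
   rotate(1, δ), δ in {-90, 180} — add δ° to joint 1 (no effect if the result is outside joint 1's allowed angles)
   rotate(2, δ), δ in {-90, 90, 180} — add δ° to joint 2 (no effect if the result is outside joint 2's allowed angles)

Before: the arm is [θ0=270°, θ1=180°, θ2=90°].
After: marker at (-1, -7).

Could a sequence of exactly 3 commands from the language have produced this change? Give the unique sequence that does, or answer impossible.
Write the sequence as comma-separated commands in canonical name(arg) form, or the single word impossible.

from: [θ0=270°, θ1=180°, θ2=90°]
step 1 (rotate(1, -90)): [θ0=270°, θ1=90°, θ2=90°]
step 2 (rotate(1, -90)): [θ0=270°, θ1=0°, θ2=90°]
step 3 (rotate(1, -90)): [θ0=270°, θ1=270°, θ2=90°]
uniquely the one of 512 3-step routes that fits.

rotate(1, -90), rotate(1, -90), rotate(1, -90)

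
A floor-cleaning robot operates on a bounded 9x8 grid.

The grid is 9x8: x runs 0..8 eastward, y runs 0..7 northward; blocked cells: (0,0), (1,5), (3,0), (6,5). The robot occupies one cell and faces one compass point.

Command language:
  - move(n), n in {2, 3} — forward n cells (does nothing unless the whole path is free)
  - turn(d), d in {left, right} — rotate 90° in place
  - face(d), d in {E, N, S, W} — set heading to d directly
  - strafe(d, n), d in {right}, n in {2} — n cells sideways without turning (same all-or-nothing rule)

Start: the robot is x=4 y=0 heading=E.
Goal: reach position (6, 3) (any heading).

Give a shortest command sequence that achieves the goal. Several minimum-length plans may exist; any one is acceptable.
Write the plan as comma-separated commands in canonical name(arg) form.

begin: x=4 y=0 heading=E
[1] after face(N): x=4 y=0 heading=N
[2] after strafe(right, 2): x=6 y=0 heading=N
[3] after move(3): x=6 y=3 heading=N
shorter routes all fall short; 3 is best.

face(N), strafe(right, 2), move(3)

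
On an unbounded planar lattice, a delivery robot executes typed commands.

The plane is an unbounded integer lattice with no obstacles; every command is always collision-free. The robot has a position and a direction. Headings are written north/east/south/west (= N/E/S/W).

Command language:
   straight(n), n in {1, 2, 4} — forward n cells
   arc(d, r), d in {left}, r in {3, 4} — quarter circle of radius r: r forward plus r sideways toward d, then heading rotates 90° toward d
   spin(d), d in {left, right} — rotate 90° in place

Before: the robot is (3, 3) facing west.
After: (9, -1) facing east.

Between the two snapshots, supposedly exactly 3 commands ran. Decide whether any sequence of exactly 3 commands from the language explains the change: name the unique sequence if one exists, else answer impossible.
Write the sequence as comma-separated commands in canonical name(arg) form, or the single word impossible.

key: position moved to (9,-1) AND the heading swung to E — translation plus rotation needed
begin: (3, 3) facing west
step 1 (spin(left)): (3, 3) facing south
step 2 (arc(left, 4)): (7, -1) facing east
step 3 (straight(2)): (9, -1) facing east
no other 3-command option fits: unique.

spin(left), arc(left, 4), straight(2)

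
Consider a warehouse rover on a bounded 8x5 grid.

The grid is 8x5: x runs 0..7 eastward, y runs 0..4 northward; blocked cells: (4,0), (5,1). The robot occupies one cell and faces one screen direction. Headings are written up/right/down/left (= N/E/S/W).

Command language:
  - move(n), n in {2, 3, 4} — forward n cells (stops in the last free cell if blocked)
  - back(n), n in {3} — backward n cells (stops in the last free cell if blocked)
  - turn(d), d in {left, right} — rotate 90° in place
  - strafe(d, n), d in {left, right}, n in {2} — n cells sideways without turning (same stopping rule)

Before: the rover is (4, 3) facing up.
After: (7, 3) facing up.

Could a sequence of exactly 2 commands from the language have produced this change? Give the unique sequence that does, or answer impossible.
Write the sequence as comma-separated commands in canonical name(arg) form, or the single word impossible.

strafe(right, 2), strafe(right, 2)

key: the second strafe(right, 2) runs into the grid edge before its full distance
t0: (4, 3) facing up
t=1 strafe(right, 2) ⇒ (6, 3) facing up
t=2 strafe(right, 2) ⇒ (7, 3) facing up
uniquely the one of 64 2-step routes that fits.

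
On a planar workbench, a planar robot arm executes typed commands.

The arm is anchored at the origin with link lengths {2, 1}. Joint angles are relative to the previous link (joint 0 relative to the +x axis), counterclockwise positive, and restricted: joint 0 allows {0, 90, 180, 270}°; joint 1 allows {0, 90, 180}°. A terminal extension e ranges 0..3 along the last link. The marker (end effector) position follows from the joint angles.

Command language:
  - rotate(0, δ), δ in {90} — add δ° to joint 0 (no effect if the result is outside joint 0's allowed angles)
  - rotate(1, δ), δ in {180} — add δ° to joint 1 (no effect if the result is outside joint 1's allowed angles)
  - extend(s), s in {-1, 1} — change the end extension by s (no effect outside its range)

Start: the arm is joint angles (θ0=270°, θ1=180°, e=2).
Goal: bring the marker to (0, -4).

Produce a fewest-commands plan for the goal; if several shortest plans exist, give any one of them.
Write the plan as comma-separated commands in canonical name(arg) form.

rotate(1, 180), extend(-1)

start: joint angles (θ0=270°, θ1=180°, e=2)
t=1 rotate(1, 180) ⇒ joint angles (θ0=270°, θ1=0°, e=2)
t=2 extend(-1) ⇒ joint angles (θ0=270°, θ1=0°, e=1)
shorter routes all fall short; 2 is best.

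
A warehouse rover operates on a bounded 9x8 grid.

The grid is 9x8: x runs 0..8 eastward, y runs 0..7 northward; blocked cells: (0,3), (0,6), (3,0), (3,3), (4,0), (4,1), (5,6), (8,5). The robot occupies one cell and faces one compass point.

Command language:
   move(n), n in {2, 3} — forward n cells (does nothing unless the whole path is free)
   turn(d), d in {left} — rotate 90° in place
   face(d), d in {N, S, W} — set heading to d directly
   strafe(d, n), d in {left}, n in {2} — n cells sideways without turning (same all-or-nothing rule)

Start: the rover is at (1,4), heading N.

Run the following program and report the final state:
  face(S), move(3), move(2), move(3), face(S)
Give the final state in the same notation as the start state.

at (1,1), heading S

t0: at (1,4), heading N
[1] after face(S): at (1,4), heading S
[2] after move(3): at (1,1), heading S
[3] after move(2): at (1,1), heading S
[4] after move(3): at (1,1), heading S
[5] after face(S): at (1,1), heading S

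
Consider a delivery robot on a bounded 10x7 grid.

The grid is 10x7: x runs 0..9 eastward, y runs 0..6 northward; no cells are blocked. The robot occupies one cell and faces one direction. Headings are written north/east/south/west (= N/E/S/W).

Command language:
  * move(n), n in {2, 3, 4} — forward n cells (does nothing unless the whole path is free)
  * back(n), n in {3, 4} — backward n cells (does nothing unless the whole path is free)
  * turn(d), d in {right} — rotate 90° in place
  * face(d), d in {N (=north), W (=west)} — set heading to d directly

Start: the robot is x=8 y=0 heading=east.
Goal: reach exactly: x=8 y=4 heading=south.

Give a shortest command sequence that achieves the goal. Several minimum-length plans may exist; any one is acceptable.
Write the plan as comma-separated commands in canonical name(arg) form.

turn(right), back(4)

t0: x=8 y=0 heading=east
t=1 turn(right) ⇒ x=8 y=0 heading=south
t=2 back(4) ⇒ x=8 y=4 heading=south
no 1-step plan works, so 2 is optimal.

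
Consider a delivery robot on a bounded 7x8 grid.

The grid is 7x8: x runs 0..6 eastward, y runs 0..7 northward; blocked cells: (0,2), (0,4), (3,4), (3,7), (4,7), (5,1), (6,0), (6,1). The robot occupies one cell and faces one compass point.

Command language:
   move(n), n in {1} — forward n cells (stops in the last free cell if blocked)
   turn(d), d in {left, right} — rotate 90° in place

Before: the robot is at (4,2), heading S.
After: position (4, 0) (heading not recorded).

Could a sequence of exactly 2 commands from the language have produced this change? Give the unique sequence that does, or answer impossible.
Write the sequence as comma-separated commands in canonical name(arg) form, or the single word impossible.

from: at (4,2), heading S
1. move(1) → at (4,1), heading S
2. move(1) → at (4,0), heading S
no other 2-command option fits: unique.

move(1), move(1)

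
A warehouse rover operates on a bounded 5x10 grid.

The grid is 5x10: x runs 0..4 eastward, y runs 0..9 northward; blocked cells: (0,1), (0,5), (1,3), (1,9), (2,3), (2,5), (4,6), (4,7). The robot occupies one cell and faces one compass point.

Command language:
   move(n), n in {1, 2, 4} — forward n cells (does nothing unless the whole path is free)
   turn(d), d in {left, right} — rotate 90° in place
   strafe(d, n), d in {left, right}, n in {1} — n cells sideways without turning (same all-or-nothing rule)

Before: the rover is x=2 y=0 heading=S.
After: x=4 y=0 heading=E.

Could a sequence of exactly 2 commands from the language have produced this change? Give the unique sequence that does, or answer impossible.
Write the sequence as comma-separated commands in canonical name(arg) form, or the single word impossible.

key: order matters: swapping turn(left) and move(2) lands elsewhere
start: x=2 y=0 heading=S
1. turn(left) → x=2 y=0 heading=E
2. move(2) → x=4 y=0 heading=E
uniquely the one of 49 2-step routes that fits.

turn(left), move(2)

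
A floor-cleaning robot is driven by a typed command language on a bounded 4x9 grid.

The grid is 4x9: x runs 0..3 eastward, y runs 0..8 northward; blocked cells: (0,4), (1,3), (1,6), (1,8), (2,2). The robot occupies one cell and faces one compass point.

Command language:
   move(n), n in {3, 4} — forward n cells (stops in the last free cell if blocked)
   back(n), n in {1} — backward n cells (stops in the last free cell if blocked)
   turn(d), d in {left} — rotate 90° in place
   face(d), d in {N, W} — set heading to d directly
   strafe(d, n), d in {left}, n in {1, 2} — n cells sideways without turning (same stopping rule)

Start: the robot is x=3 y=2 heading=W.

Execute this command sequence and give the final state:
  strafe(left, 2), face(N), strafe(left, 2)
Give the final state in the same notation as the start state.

x=1 y=0 heading=N

begin: x=3 y=2 heading=W
[1] after strafe(left, 2): x=3 y=0 heading=W
[2] after face(N): x=3 y=0 heading=N
[3] after strafe(left, 2): x=1 y=0 heading=N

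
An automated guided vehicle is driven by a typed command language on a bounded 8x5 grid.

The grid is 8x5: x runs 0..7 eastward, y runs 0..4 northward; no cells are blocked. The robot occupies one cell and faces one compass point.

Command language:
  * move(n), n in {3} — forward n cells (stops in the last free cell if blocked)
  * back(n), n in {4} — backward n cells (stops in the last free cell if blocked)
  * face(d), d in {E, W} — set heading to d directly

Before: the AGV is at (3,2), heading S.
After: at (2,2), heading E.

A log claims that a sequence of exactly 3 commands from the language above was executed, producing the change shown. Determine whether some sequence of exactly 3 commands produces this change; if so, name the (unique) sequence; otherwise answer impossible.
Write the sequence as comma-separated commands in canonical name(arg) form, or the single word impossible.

key: position moved to (2,2) AND the heading swung to E — translation plus rotation needed
initial: at (3,2), heading S
[1] after face(E): at (3,2), heading E
[2] after move(3): at (6,2), heading E
[3] after back(4): at (2,2), heading E
no rival 3-sequence matches.

face(E), move(3), back(4)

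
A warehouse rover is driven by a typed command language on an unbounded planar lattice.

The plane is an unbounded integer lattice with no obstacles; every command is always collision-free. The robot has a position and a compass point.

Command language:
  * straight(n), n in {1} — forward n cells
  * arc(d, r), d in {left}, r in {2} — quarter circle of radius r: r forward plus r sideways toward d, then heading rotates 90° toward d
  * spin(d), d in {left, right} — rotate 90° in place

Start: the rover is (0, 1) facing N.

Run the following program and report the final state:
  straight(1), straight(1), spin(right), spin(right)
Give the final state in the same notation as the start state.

(0, 3) facing S

t0: (0, 1) facing N
step 1 (straight(1)): (0, 2) facing N
step 2 (straight(1)): (0, 3) facing N
step 3 (spin(right)): (0, 3) facing E
step 4 (spin(right)): (0, 3) facing S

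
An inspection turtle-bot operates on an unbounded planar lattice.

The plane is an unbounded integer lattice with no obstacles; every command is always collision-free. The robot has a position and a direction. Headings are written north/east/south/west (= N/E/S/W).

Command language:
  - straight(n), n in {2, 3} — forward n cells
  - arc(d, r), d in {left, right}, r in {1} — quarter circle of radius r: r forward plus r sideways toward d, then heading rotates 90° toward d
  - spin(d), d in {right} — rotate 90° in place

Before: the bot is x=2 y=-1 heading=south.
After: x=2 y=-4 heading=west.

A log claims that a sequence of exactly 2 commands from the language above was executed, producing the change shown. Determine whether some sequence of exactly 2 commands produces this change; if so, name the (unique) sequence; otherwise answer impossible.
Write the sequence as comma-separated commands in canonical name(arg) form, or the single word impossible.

straight(3), spin(right)

key: order matters: swapping straight(3) and spin(right) lands elsewhere
t0: x=2 y=-1 heading=south
step 1 (straight(3)): x=2 y=-4 heading=south
step 2 (spin(right)): x=2 y=-4 heading=west
no rival 2-sequence matches.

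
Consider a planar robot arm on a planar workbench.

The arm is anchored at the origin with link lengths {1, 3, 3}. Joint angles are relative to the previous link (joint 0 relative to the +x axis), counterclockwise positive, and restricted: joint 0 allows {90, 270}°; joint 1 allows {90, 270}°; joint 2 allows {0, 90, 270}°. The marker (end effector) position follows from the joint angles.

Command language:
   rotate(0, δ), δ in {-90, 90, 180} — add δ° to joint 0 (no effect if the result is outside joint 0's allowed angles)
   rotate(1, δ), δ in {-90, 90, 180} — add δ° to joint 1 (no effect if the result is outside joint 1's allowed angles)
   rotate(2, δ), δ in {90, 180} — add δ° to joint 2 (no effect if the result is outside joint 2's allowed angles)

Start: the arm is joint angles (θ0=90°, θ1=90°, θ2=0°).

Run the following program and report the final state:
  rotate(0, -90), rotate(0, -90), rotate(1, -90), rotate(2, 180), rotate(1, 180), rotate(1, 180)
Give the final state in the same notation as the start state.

joint angles (θ0=90°, θ1=90°, θ2=0°)

initial: joint angles (θ0=90°, θ1=90°, θ2=0°)
t=1 rotate(0, -90) ⇒ joint angles (θ0=90°, θ1=90°, θ2=0°)
t=2 rotate(0, -90) ⇒ joint angles (θ0=90°, θ1=90°, θ2=0°)
t=3 rotate(1, -90) ⇒ joint angles (θ0=90°, θ1=90°, θ2=0°)
t=4 rotate(2, 180) ⇒ joint angles (θ0=90°, θ1=90°, θ2=0°)
t=5 rotate(1, 180) ⇒ joint angles (θ0=90°, θ1=270°, θ2=0°)
t=6 rotate(1, 180) ⇒ joint angles (θ0=90°, θ1=90°, θ2=0°)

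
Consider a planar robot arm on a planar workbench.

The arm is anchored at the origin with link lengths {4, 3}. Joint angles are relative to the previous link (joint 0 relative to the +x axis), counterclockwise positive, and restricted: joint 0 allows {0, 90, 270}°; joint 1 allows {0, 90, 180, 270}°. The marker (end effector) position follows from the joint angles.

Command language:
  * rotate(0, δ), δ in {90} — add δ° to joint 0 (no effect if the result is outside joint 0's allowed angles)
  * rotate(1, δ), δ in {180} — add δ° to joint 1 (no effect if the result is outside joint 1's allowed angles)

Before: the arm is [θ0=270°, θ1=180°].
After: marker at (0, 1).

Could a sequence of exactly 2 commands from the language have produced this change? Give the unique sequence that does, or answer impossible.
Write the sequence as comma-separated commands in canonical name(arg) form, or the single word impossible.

rotate(0, 90), rotate(0, 90)

start: [θ0=270°, θ1=180°]
step 1 (rotate(0, 90)): [θ0=0°, θ1=180°]
step 2 (rotate(0, 90)): [θ0=90°, θ1=180°]
no other 2-command option fits: unique.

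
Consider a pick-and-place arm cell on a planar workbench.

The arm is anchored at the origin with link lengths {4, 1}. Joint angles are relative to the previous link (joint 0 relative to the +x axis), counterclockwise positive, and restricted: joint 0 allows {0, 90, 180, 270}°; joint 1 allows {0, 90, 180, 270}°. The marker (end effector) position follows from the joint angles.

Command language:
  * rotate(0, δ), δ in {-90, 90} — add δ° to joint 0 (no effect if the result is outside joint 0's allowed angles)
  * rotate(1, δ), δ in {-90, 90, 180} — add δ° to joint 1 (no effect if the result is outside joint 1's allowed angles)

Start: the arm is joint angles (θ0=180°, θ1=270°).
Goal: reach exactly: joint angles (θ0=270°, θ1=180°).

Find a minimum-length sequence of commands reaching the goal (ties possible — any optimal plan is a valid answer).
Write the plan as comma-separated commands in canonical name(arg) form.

from: joint angles (θ0=180°, θ1=270°)
[1] after rotate(1, -90): joint angles (θ0=180°, θ1=180°)
[2] after rotate(0, 90): joint angles (θ0=270°, θ1=180°)
nothing shorter than 2 reaches the goal.

rotate(1, -90), rotate(0, 90)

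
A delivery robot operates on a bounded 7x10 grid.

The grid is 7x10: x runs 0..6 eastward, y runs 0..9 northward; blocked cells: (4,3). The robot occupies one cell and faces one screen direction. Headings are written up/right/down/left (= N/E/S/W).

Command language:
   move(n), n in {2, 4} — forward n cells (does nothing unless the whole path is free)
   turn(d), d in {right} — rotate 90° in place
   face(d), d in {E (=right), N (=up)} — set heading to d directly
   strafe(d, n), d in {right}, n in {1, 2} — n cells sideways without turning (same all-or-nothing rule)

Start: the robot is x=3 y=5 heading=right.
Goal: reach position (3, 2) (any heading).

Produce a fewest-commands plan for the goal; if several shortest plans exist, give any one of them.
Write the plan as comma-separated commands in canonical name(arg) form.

start: x=3 y=5 heading=right
[1] after strafe(right, 2): x=3 y=3 heading=right
[2] after strafe(right, 1): x=3 y=2 heading=right
minimal: 2 command(s), checked below 2.

strafe(right, 2), strafe(right, 1)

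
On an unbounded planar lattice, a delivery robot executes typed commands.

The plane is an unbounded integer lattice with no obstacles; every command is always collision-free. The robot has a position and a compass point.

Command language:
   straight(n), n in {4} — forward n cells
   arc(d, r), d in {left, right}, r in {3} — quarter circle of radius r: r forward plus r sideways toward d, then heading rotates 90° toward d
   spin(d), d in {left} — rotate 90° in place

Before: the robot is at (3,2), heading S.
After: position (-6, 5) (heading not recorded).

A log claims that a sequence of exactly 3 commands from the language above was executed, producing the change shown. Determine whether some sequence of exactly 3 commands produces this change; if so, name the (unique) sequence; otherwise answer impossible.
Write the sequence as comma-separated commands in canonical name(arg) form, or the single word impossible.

key: order matters: swapping arc(right, 3) and arc(left, 3) lands elsewhere
begin: at (3,2), heading S
step 1 (arc(right, 3)): at (0,-1), heading W
step 2 (arc(right, 3)): at (-3,2), heading N
step 3 (arc(left, 3)): at (-6,5), heading W
no other 3-command option fits: unique.

arc(right, 3), arc(right, 3), arc(left, 3)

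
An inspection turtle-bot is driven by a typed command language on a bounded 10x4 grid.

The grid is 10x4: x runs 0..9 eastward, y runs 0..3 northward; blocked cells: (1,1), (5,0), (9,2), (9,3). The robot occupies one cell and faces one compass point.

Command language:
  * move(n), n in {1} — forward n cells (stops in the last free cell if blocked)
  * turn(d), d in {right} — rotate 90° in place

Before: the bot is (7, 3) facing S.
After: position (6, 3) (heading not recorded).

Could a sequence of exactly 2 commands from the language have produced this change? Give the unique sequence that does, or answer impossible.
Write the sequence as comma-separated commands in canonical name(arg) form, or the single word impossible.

turn(right), move(1)

key: order matters: swapping turn(right) and move(1) lands elsewhere
t0: (7, 3) facing S
t=1 turn(right) ⇒ (7, 3) facing W
t=2 move(1) ⇒ (6, 3) facing W
uniquely the one of 4 2-step routes that fits.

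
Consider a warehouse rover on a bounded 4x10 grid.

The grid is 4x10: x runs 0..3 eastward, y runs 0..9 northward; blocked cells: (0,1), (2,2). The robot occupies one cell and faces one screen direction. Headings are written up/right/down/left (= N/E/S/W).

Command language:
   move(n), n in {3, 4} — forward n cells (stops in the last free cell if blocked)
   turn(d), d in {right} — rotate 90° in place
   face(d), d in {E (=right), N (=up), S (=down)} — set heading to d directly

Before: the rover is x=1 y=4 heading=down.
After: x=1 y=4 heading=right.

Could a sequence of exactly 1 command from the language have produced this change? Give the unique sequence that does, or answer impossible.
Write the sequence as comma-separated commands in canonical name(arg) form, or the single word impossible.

key: parked at (1,4) the whole time — nothing moves the robot
start: x=1 y=4 heading=down
1. face(E) → x=1 y=4 heading=right
no other 1-command option fits: unique.

face(E)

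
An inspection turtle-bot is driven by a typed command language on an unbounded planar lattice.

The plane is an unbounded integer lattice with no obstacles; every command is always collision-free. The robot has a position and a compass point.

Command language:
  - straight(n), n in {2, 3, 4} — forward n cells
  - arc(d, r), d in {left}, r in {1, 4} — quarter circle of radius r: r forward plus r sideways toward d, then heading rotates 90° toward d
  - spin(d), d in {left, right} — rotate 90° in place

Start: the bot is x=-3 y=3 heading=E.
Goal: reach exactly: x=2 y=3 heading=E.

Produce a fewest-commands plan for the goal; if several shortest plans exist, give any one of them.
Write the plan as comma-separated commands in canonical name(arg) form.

straight(3), straight(2)

begin: x=-3 y=3 heading=E
step 1 (straight(3)): x=0 y=3 heading=E
step 2 (straight(2)): x=2 y=3 heading=E
shorter routes all fall short; 2 is best.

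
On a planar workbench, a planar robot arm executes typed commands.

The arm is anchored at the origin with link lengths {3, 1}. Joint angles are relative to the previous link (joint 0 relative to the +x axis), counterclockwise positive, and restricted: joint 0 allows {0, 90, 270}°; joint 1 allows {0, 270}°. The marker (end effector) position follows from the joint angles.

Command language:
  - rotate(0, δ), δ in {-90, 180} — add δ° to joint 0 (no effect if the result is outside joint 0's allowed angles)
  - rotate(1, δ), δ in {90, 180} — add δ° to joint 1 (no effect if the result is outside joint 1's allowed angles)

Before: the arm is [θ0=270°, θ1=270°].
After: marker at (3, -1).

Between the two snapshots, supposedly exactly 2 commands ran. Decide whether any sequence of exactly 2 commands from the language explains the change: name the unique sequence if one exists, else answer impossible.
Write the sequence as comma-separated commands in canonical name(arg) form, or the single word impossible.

rotate(0, 180), rotate(0, -90)

key: order matters: swapping rotate(0, 180) and rotate(0, -90) lands elsewhere
t0: [θ0=270°, θ1=270°]
step 1 (rotate(0, 180)): [θ0=90°, θ1=270°]
step 2 (rotate(0, -90)): [θ0=0°, θ1=270°]
no other 2-command option fits: unique.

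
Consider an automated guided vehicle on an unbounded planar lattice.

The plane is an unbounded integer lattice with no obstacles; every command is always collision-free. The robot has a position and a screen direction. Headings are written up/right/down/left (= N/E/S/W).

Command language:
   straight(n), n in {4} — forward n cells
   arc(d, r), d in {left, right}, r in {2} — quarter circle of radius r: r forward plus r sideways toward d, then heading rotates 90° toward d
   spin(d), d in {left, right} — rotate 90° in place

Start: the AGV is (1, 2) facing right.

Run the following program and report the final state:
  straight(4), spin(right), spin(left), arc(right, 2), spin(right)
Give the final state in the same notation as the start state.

begin: (1, 2) facing right
t=1 straight(4) ⇒ (5, 2) facing right
t=2 spin(right) ⇒ (5, 2) facing down
t=3 spin(left) ⇒ (5, 2) facing right
t=4 arc(right, 2) ⇒ (7, 0) facing down
t=5 spin(right) ⇒ (7, 0) facing left

(7, 0) facing left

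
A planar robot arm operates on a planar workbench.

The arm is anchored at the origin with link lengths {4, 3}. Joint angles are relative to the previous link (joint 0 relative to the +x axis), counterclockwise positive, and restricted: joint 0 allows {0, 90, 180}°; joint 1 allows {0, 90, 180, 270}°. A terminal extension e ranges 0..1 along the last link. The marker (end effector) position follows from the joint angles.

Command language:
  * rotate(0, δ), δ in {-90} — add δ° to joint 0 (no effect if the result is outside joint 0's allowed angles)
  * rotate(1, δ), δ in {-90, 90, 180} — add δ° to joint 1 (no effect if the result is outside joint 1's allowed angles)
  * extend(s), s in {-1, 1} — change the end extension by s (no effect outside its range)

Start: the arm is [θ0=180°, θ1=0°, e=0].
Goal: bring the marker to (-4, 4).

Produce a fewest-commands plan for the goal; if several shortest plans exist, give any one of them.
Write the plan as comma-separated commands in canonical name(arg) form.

start: [θ0=180°, θ1=0°, e=0]
t=1 extend(1) ⇒ [θ0=180°, θ1=0°, e=1]
t=2 rotate(1, -90) ⇒ [θ0=180°, θ1=270°, e=1]
shorter routes all fall short; 2 is best.

extend(1), rotate(1, -90)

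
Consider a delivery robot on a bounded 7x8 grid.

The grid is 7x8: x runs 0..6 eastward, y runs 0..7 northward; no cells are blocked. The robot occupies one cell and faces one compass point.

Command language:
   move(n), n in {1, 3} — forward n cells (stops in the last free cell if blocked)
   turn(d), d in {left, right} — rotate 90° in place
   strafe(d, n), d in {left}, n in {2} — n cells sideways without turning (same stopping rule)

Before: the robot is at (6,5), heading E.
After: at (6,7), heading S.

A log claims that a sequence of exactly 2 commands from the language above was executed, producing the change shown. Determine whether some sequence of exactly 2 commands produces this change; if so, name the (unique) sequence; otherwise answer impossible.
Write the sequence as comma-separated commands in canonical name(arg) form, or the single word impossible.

strafe(left, 2), turn(right)

key: cell and facing (now S) both changed — the 2 commands mix motion and turning
begin: at (6,5), heading E
t=1 strafe(left, 2) ⇒ at (6,7), heading E
t=2 turn(right) ⇒ at (6,7), heading S
uniquely the one of 25 2-step routes that fits.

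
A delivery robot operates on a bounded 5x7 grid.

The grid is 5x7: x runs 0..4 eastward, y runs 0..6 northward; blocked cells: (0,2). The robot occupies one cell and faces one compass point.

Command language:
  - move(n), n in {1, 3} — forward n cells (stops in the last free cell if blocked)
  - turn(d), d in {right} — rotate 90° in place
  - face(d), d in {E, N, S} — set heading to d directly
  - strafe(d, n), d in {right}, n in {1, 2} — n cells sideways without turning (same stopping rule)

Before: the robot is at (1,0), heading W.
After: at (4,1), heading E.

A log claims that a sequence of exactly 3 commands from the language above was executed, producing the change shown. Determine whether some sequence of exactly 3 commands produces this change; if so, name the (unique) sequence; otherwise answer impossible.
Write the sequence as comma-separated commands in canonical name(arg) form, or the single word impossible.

strafe(right, 1), face(E), move(3)

key: cell and facing (now E) both changed — the 3 commands mix motion and turning
t0: at (1,0), heading W
1. strafe(right, 1) → at (1,1), heading W
2. face(E) → at (1,1), heading E
3. move(3) → at (4,1), heading E
all 512 alternatives checked — unique.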